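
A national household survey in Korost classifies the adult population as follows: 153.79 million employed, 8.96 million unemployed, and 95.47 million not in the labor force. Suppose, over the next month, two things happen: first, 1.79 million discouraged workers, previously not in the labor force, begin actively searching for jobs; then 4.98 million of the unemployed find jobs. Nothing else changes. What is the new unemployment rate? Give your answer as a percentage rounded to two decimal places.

Initially, labor force = 153.79 + 8.96 = 162.75 million, so u = 8.96/162.75 = 5.51%.
After the first change, unemployed and labor force both rise by 1.79 → E = 153.79, U = 10.75, labor force = 164.54 million.
After the second change, unemployed falls and employed rises by 4.98; labor force unchanged → E = 158.77, U = 5.77, labor force = 164.54 million.
New unemployment rate = 5.77 / 164.54 = 3.51%.

New unemployment rate ≈ 3.51%.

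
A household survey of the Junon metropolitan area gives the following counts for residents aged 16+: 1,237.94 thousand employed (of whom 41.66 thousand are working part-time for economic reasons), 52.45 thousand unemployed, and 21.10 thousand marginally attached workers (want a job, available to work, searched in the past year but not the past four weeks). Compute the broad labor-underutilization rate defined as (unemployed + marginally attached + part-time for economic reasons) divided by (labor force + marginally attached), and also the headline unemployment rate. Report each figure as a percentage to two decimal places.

Labor force = 1,237.94 + 52.45 = 1,290.39 thousand.
Numerator = 52.45 + 21.10 + 41.66 = 115.21 thousand.
Denominator = 1,290.39 + 21.10 = 1,311.49 thousand.
Broad rate = 115.21 / 1,311.49 = 8.78%.
Headline unemployment rate = 52.45 / 1,290.39 = 4.06%.

Broad underutilization rate ≈ 8.78%; headline unemployment rate ≈ 4.06%.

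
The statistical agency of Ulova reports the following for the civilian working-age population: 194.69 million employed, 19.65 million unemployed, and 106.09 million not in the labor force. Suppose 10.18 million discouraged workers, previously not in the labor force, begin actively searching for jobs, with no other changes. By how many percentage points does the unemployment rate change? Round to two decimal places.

The unemployment rate changes by +4.12 percentage points.

Initially, labor force = 194.69 + 19.65 = 214.34 million, so u = 19.65/214.34 = 9.17%.
After the change, unemployed and labor force both rise by 10.18 → E = 194.69, U = 29.83, labor force = 224.52 million.
New unemployment rate = 29.83 / 224.52 = 13.29%.
Change = 13.29% − 9.17% = +4.12 percentage points.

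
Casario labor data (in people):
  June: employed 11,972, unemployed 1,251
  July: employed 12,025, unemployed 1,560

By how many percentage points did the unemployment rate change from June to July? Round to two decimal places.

The unemployment rate changed by +2.02 percentage points.

June: labor force = 11,972 + 1,251 = 13,223; u = 1,251/13,223 = 9.46%.
July: labor force = 12,025 + 1,560 = 13,585; u = 1,560/13,585 = 11.48%.
Change = 11.48% − 9.46% = +2.02 pp.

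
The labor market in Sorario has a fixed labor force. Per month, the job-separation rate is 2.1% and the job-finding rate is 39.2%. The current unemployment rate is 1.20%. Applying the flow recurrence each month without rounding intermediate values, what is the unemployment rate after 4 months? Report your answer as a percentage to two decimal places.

With a fixed labor force, u_{t+1} = u_t + s·(1−u_t) − f·u_t = u_t·(1−s−f) + s.
Here 1−s−f = 0.587 and s = 0.021.
u_1 = 0.012000 × 0.587 + 0.021 = 0.028044.
u_2 = 0.028044 × 0.587 + 0.021 = 0.037462.
u_3 = 0.037462 × 0.587 + 0.021 = 0.042990.
u_4 = 0.042990 × 0.587 + 0.021 = 0.046235.

Unemployment rate after four months ≈ 4.62%.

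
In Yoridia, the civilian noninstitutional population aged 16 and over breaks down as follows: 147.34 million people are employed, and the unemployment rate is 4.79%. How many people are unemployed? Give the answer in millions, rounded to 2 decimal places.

About 7.41 million are unemployed.

Let U be the number unemployed. The labor force is E + U, and U/(E+U) = 0.0479.
So U = 0.0479 × 147.34 / (1 − 0.0479) = 7.0576 / 0.9521 ≈ 7.41 million.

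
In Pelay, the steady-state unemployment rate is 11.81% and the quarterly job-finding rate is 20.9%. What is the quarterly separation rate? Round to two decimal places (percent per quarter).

Separation rate ≈ 2.80% per quarter.

From u* = s/(s+f): s = u·f/(1−u).
s = 0.1181 × 20.9 / (1 − 0.1181) = 2.4683 / 0.8819 ≈ 2.80% per quarter.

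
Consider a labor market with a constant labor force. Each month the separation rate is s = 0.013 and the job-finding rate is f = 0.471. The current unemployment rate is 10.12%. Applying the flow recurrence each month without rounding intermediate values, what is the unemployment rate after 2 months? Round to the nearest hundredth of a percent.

With a fixed labor force, u_{t+1} = u_t + s·(1−u_t) − f·u_t = u_t·(1−s−f) + s.
Here 1−s−f = 0.516 and s = 0.013.
u_1 = 0.101200 × 0.516 + 0.013 = 0.065219.
u_2 = 0.065219 × 0.516 + 0.013 = 0.046653.

Unemployment rate after two months ≈ 4.67%.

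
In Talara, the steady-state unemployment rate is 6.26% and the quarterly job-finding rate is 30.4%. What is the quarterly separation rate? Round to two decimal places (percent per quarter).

From u* = s/(s+f): s = u·f/(1−u).
s = 0.0626 × 30.4 / (1 − 0.0626) = 1.9030 / 0.9374 ≈ 2.03% per quarter.

Separation rate ≈ 2.03% per quarter.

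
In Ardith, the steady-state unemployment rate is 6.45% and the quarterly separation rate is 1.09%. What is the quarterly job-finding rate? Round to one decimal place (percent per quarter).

From u* = s/(s+f): f = s·(1−u)/u.
f = 1.09 × (1 − 0.0645) / 0.0645 = 1.0197 / 0.0645 ≈ 15.8% per quarter.

Job-finding rate ≈ 15.8% per quarter.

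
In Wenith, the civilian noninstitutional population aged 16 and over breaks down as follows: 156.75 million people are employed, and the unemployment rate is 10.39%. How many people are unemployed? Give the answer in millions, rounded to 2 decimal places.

Let U be the number unemployed. The labor force is E + U, and U/(E+U) = 0.1039.
So U = 0.1039 × 156.75 / (1 − 0.1039) = 16.2863 / 0.8961 ≈ 18.17 million.

About 18.17 million are unemployed.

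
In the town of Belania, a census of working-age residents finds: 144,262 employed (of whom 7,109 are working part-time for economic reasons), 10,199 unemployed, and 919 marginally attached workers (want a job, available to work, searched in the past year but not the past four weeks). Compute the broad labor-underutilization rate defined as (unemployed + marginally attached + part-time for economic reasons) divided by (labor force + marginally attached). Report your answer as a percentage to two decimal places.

Labor force = 144,262 + 10,199 = 154,461.
Numerator = 10,199 + 919 + 7,109 = 18,227.
Denominator = 154,461 + 919 = 155,380.
Broad rate = 18,227 / 155,380 = 11.73%.

Broad underutilization rate ≈ 11.73%.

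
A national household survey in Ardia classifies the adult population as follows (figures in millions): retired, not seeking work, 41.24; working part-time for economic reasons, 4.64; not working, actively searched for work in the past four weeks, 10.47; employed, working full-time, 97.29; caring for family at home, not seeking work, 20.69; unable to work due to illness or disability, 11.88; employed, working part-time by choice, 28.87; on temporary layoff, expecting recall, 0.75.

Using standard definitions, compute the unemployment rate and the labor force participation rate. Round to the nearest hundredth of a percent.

Unemployment rate ≈ 7.90%; labor force participation rate ≈ 65.80%.

Employed = 4.64 + 97.29 + 28.87 = 130.80 million (anyone who worked, including part-time for economic reasons, counts as employed).
Unemployed = 10.47 + 0.75 = 11.22 million (jobless and actively searching, or on temporary layoff).
Labor force = 130.80 + 11.22 = 142.02 million.
Not in labor force = 41.24 + 20.69 + 11.88 = 73.81 million (those not working and not actively searching are outside the labor force).
Civilian working-age population = 142.02 + 73.81 = 215.83 million.
Unemployment rate = 11.22 / 142.02 = 7.90%.
Labor force participation rate = 142.02 / 215.83 = 65.80%.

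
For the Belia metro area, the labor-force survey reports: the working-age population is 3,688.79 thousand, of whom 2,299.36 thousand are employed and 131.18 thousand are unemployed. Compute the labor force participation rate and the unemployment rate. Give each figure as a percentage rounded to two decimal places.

Labor force participation rate ≈ 65.89%; unemployment rate ≈ 5.40%.

Labor force = employed + unemployed = 2,299.36 + 131.18 = 2,430.54 thousand.
Unemployment rate = 131.18 / 2,430.54 = 5.40%.
Labor force participation rate = 2,430.54 / 3,688.79 = 65.89%.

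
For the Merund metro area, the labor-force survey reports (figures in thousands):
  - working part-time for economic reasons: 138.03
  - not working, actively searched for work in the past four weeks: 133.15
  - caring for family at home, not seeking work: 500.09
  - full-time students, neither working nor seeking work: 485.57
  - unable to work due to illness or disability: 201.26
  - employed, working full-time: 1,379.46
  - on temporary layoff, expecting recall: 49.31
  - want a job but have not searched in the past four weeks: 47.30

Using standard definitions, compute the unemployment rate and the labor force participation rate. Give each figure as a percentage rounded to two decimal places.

Employed = 138.03 + 1,379.46 = 1,517.49 thousand (anyone who worked, including part-time for economic reasons, counts as employed).
Unemployed = 133.15 + 49.31 = 182.46 thousand (jobless and actively searching, or on temporary layoff).
Labor force = 1,517.49 + 182.46 = 1,699.95 thousand.
Not in labor force = 500.09 + 485.57 + 201.26 + 47.30 = 1,234.22 thousand (those not working and not actively searching are outside the labor force — including those who want a job but have given up searching).
Civilian working-age population = 1,699.95 + 1,234.22 = 2,934.17 thousand.
Unemployment rate = 182.46 / 1,699.95 = 10.73%.
Labor force participation rate = 1,699.95 / 2,934.17 = 57.94%.

Unemployment rate ≈ 10.73%; labor force participation rate ≈ 57.94%.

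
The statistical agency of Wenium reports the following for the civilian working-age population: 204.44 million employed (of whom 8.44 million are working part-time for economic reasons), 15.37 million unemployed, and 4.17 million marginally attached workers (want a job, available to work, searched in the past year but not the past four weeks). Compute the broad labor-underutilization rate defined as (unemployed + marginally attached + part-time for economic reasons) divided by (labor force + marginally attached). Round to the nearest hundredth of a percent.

Broad underutilization rate ≈ 12.49%.

Labor force = 204.44 + 15.37 = 219.81 million.
Numerator = 15.37 + 4.17 + 8.44 = 27.98 million.
Denominator = 219.81 + 4.17 = 223.98 million.
Broad rate = 27.98 / 223.98 = 12.49%.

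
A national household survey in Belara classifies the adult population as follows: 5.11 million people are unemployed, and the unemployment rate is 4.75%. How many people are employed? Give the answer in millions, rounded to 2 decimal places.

Labor force = U / u = 5.11 / 0.0475 ≈ 107.58 million.
Employed = labor force − unemployed = 107.58 − 5.11 = 102.47 million.

About 102.47 million are employed.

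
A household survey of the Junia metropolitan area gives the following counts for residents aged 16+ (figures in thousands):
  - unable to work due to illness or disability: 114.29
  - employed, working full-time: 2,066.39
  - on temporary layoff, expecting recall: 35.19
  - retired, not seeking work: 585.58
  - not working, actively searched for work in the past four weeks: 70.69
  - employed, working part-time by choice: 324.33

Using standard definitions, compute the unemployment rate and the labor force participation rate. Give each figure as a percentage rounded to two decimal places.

Employed = 2,066.39 + 324.33 = 2,390.72 thousand.
Unemployed = 35.19 + 70.69 = 105.88 thousand (jobless and actively searching, or on temporary layoff).
Labor force = 2,390.72 + 105.88 = 2,496.60 thousand.
Not in labor force = 114.29 + 585.58 = 699.87 thousand (those not working and not actively searching are outside the labor force).
Civilian working-age population = 2,496.60 + 699.87 = 3,196.47 thousand.
Unemployment rate = 105.88 / 2,496.60 = 4.24%.
Labor force participation rate = 2,496.60 / 3,196.47 = 78.10%.

Unemployment rate ≈ 4.24%; labor force participation rate ≈ 78.10%.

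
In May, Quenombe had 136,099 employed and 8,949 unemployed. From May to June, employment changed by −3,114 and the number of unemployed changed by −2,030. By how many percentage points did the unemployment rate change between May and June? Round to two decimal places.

The unemployment rate changed by −1.22 percentage points.

May: labor force = 136,099 + 8,949 = 145,048; u = 8,949/145,048 = 6.17%.
June: labor force = 132,985 + 6,919 = 139,904; u = 6,919/139,904 = 4.95%.
Change = 4.95% − 6.17% = −1.22 pp.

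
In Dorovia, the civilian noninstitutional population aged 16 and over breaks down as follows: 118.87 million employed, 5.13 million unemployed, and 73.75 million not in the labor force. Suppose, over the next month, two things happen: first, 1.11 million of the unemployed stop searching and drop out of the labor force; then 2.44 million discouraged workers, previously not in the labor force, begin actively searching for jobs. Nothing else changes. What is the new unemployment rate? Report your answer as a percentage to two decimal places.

New unemployment rate ≈ 5.15%.

Initially, labor force = 118.87 + 5.13 = 124.00 million, so u = 5.13/124.00 = 4.14%.
After the first change, unemployed and labor force both fall by 1.11 → E = 118.87, U = 4.02, labor force = 122.89 million.
After the second change, unemployed and labor force both rise by 2.44 → E = 118.87, U = 6.46, labor force = 125.33 million.
New unemployment rate = 6.46 / 125.33 = 5.15%.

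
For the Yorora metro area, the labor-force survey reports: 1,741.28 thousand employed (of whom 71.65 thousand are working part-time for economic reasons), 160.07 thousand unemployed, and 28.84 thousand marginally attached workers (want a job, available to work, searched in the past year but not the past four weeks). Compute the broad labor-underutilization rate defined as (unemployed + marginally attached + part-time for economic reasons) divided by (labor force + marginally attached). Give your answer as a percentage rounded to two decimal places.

Labor force = 1,741.28 + 160.07 = 1,901.35 thousand.
Numerator = 160.07 + 28.84 + 71.65 = 260.56 thousand.
Denominator = 1,901.35 + 28.84 = 1,930.19 thousand.
Broad rate = 260.56 / 1,930.19 = 13.50%.

Broad underutilization rate ≈ 13.50%.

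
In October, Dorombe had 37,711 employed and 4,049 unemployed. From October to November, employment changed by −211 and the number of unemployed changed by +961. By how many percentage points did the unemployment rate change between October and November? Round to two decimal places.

The unemployment rate changed by +2.09 percentage points.

October: labor force = 37,711 + 4,049 = 41,760; u = 4,049/41,760 = 9.70%.
November: labor force = 37,500 + 5,010 = 42,510; u = 5,010/42,510 = 11.79%.
Change = 11.79% − 9.70% = +2.09 pp.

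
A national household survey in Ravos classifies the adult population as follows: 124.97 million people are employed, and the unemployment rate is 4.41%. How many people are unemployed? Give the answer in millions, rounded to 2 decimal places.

About 5.77 million are unemployed.

Let U be the number unemployed. The labor force is E + U, and U/(E+U) = 0.0441.
So U = 0.0441 × 124.97 / (1 − 0.0441) = 5.5112 / 0.9559 ≈ 5.77 million.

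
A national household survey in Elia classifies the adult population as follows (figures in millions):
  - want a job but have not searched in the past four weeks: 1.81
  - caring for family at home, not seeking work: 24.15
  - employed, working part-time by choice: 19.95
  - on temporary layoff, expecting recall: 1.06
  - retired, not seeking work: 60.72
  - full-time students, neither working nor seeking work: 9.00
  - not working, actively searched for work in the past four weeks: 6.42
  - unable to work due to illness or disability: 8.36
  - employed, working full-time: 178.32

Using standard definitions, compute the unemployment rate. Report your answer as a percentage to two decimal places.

Unemployment rate ≈ 3.64%.

Employed = 19.95 + 178.32 = 198.27 million.
Unemployed = 1.06 + 6.42 = 7.48 million (jobless and actively searching, or on temporary layoff).
Labor force = 198.27 + 7.48 = 205.75 million.
Unemployment rate = 7.48 / 205.75 = 3.64%.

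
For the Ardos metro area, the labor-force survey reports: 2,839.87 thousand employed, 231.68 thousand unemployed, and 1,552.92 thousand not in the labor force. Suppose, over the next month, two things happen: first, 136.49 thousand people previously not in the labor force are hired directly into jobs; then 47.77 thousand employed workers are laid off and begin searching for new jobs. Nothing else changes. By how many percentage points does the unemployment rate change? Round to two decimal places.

Initially, labor force = 2,839.87 + 231.68 = 3,071.55 thousand, so u = 231.68/3,071.55 = 7.54%.
After the first change, employed and labor force both rise by 136.49; unemployed unchanged → E = 2,976.36, U = 231.68, labor force = 3,208.04 thousand.
After the second change, employed falls and unemployed rises by 47.77; labor force unchanged → E = 2,928.59, U = 279.45, labor force = 3,208.04 thousand.
New unemployment rate = 279.45 / 3,208.04 = 8.71%.
Change = 8.71% − 7.54% = +1.17 percentage points.

The unemployment rate changes by +1.17 percentage points.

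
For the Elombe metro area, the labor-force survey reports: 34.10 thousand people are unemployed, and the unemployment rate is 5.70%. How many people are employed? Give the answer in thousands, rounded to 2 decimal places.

Labor force = U / u = 34.10 / 0.0570 ≈ 598.25 thousand.
Employed = labor force − unemployed = 598.25 − 34.10 = 564.15 thousand.

About 564.15 thousand are employed.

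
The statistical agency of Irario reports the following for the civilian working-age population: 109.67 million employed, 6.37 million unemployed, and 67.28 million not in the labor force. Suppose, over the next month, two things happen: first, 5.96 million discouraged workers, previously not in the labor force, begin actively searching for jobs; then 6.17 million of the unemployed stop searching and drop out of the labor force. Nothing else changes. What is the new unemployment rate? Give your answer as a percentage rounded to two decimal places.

New unemployment rate ≈ 5.32%.

Initially, labor force = 109.67 + 6.37 = 116.04 million, so u = 6.37/116.04 = 5.49%.
After the first change, unemployed and labor force both rise by 5.96 → E = 109.67, U = 12.33, labor force = 122.00 million.
After the second change, unemployed and labor force both fall by 6.17 → E = 109.67, U = 6.16, labor force = 115.83 million.
New unemployment rate = 6.16 / 115.83 = 5.32%.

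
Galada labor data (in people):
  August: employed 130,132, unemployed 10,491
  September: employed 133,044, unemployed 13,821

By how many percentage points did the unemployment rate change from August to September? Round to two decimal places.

August: labor force = 130,132 + 10,491 = 140,623; u = 10,491/140,623 = 7.46%.
September: labor force = 133,044 + 13,821 = 146,865; u = 13,821/146,865 = 9.41%.
Change = 9.41% − 7.46% = +1.95 pp.

The unemployment rate changed by +1.95 percentage points.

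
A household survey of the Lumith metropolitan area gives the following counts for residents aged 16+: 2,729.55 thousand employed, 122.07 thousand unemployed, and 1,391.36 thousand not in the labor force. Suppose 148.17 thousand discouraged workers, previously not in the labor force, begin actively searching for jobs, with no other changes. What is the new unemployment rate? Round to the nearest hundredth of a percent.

Initially, labor force = 2,729.55 + 122.07 = 2,851.62 thousand, so u = 122.07/2,851.62 = 4.28%.
After the change, unemployed and labor force both rise by 148.17 → E = 2,729.55, U = 270.24, labor force = 2,999.79 thousand.
New unemployment rate = 270.24 / 2,999.79 = 9.01%.

New unemployment rate ≈ 9.01%.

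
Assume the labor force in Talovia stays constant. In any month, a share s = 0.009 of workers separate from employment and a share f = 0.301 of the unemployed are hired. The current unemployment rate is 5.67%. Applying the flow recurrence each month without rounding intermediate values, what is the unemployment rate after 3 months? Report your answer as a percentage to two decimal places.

Unemployment rate after three months ≈ 3.81%.

With a fixed labor force, u_{t+1} = u_t + s·(1−u_t) − f·u_t = u_t·(1−s−f) + s.
Here 1−s−f = 0.690 and s = 0.009.
u_1 = 0.056700 × 0.690 + 0.009 = 0.048123.
u_2 = 0.048123 × 0.690 + 0.009 = 0.042205.
u_3 = 0.042205 × 0.690 + 0.009 = 0.038121.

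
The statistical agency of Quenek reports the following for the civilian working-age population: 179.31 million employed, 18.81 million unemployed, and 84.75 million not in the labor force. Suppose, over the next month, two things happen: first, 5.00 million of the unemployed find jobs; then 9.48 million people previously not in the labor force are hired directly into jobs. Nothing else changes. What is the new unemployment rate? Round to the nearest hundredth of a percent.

Initially, labor force = 179.31 + 18.81 = 198.12 million, so u = 18.81/198.12 = 9.49%.
After the first change, unemployed falls and employed rises by 5.00; labor force unchanged → E = 184.31, U = 13.81, labor force = 198.12 million.
After the second change, employed and labor force both rise by 9.48; unemployed unchanged → E = 193.79, U = 13.81, labor force = 207.60 million.
New unemployment rate = 13.81 / 207.60 = 6.65%.

New unemployment rate ≈ 6.65%.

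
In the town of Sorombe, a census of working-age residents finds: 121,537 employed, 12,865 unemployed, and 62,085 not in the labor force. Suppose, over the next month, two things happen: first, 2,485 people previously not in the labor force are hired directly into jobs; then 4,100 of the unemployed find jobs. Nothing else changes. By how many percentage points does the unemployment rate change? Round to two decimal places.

Initially, labor force = 121,537 + 12,865 = 134,402, so u = 12,865/134,402 = 9.57%.
After the first change, employed and labor force both rise by 2,485; unemployed unchanged → E = 124,022, U = 12,865, labor force = 136,887.
After the second change, unemployed falls and employed rises by 4,100; labor force unchanged → E = 128,122, U = 8,765, labor force = 136,887.
New unemployment rate = 8,765 / 136,887 = 6.40%.
Change = 6.40% − 9.57% = −3.17 percentage points.

The unemployment rate changes by −3.17 percentage points.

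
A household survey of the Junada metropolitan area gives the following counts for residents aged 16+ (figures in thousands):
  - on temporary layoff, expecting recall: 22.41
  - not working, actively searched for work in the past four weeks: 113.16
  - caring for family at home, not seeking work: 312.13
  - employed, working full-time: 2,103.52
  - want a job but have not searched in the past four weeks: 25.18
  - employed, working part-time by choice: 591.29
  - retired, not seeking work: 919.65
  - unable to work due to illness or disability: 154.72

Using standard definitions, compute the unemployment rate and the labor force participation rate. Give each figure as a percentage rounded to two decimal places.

Unemployment rate ≈ 4.79%; labor force participation rate ≈ 66.72%.

Employed = 2,103.52 + 591.29 = 2,694.81 thousand.
Unemployed = 22.41 + 113.16 = 135.57 thousand (jobless and actively searching, or on temporary layoff).
Labor force = 2,694.81 + 135.57 = 2,830.38 thousand.
Not in labor force = 312.13 + 25.18 + 919.65 + 154.72 = 1,411.68 thousand (those not working and not actively searching are outside the labor force — including those who want a job but have given up searching).
Civilian working-age population = 2,830.38 + 1,411.68 = 4,242.06 thousand.
Unemployment rate = 135.57 / 2,830.38 = 4.79%.
Labor force participation rate = 2,830.38 / 4,242.06 = 66.72%.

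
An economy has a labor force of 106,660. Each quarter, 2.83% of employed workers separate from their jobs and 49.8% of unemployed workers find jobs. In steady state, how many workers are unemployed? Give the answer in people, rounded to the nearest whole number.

About 5,735 are unemployed in steady state.

Steady-state unemployment rate u* = s/(s+f) = 2.83/(2.83+49.8) = 0.053772.
Unemployed = u* × labor force = 0.053772 × 106,660 ≈ 5,735.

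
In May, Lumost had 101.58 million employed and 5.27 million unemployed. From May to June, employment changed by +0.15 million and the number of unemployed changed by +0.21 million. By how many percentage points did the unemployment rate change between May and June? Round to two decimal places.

May: labor force = 101.58 + 5.27 = 106.85; u = 5.27/106.85 = 4.93%.
June: labor force = 101.73 + 5.48 = 107.21; u = 5.48/107.21 = 5.11%.
Change = 5.11% − 4.93% = +0.18 pp.

The unemployment rate changed by +0.18 percentage points.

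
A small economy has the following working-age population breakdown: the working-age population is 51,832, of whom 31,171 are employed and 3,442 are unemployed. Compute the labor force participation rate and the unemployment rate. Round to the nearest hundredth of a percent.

Labor force = employed + unemployed = 31,171 + 3,442 = 34,613.
Unemployment rate = 3,442 / 34,613 = 9.94%.
Labor force participation rate = 34,613 / 51,832 = 66.78%.

Labor force participation rate ≈ 66.78%; unemployment rate ≈ 9.94%.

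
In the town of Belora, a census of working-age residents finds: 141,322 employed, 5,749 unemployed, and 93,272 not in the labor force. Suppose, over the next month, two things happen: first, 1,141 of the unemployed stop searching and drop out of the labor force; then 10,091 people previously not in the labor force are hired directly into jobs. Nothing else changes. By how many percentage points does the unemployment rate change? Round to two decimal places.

The unemployment rate changes by −0.96 percentage points.

Initially, labor force = 141,322 + 5,749 = 147,071, so u = 5,749/147,071 = 3.91%.
After the first change, unemployed and labor force both fall by 1,141 → E = 141,322, U = 4,608, labor force = 145,930.
After the second change, employed and labor force both rise by 10,091; unemployed unchanged → E = 151,413, U = 4,608, labor force = 156,021.
New unemployment rate = 4,608 / 156,021 = 2.95%.
Change = 2.95% − 3.91% = −0.96 percentage points.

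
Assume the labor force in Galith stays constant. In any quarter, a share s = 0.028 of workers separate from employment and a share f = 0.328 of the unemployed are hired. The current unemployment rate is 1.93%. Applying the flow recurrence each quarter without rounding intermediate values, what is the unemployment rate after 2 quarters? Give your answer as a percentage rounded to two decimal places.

With a fixed labor force, u_{t+1} = u_t + s·(1−u_t) − f·u_t = u_t·(1−s−f) + s.
Here 1−s−f = 0.644 and s = 0.028.
u_1 = 0.019300 × 0.644 + 0.028 = 0.040429.
u_2 = 0.040429 × 0.644 + 0.028 = 0.054036.

Unemployment rate after two quarters ≈ 5.40%.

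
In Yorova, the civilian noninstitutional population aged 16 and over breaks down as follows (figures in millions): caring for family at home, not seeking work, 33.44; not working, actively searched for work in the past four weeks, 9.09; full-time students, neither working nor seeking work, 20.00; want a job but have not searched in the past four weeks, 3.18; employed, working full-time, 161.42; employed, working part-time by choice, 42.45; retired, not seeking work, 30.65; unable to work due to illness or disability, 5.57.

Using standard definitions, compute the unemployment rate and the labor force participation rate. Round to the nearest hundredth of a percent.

Unemployment rate ≈ 4.27%; labor force participation rate ≈ 69.64%.

Employed = 161.42 + 42.45 = 203.87 million.
Unemployed = 9.09 million.
Labor force = 203.87 + 9.09 = 212.96 million.
Not in labor force = 33.44 + 20.00 + 3.18 + 30.65 + 5.57 = 92.84 million (those not working and not actively searching are outside the labor force — including those who want a job but have given up searching).
Civilian working-age population = 212.96 + 92.84 = 305.80 million.
Unemployment rate = 9.09 / 212.96 = 4.27%.
Labor force participation rate = 212.96 / 305.80 = 69.64%.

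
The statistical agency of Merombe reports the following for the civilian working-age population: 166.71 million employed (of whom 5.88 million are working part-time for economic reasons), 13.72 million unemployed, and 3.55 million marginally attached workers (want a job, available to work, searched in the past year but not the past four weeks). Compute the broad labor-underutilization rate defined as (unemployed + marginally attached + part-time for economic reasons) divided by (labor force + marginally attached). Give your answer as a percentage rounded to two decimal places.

Broad underutilization rate ≈ 12.58%.

Labor force = 166.71 + 13.72 = 180.43 million.
Numerator = 13.72 + 3.55 + 5.88 = 23.15 million.
Denominator = 180.43 + 3.55 = 183.98 million.
Broad rate = 23.15 / 183.98 = 12.58%.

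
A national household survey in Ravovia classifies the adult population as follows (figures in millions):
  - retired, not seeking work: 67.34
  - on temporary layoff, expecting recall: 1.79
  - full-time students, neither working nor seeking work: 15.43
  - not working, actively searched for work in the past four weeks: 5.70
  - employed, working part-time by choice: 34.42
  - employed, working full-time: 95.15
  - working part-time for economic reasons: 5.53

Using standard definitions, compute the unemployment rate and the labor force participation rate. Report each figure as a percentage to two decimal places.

Unemployment rate ≈ 5.25%; labor force participation rate ≈ 63.27%.

Employed = 34.42 + 95.15 + 5.53 = 135.10 million (anyone who worked, including part-time for economic reasons, counts as employed).
Unemployed = 1.79 + 5.70 = 7.49 million (jobless and actively searching, or on temporary layoff).
Labor force = 135.10 + 7.49 = 142.59 million.
Not in labor force = 67.34 + 15.43 = 82.77 million (those not working and not actively searching are outside the labor force).
Civilian working-age population = 142.59 + 82.77 = 225.36 million.
Unemployment rate = 7.49 / 142.59 = 5.25%.
Labor force participation rate = 142.59 / 225.36 = 63.27%.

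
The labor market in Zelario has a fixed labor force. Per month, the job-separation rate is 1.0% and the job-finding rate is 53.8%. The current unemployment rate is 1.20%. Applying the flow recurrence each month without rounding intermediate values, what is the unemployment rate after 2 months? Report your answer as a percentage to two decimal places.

Unemployment rate after two months ≈ 1.70%.

With a fixed labor force, u_{t+1} = u_t + s·(1−u_t) − f·u_t = u_t·(1−s−f) + s.
Here 1−s−f = 0.452 and s = 0.010.
u_1 = 0.012000 × 0.452 + 0.010 = 0.015424.
u_2 = 0.015424 × 0.452 + 0.010 = 0.016972.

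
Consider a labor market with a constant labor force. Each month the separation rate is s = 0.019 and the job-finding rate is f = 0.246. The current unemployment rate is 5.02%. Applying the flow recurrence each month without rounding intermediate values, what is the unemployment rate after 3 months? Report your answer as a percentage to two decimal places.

With a fixed labor force, u_{t+1} = u_t + s·(1−u_t) − f·u_t = u_t·(1−s−f) + s.
Here 1−s−f = 0.735 and s = 0.019.
u_1 = 0.050200 × 0.735 + 0.019 = 0.055897.
u_2 = 0.055897 × 0.735 + 0.019 = 0.060084.
u_3 = 0.060084 × 0.735 + 0.019 = 0.063162.

Unemployment rate after three months ≈ 6.32%.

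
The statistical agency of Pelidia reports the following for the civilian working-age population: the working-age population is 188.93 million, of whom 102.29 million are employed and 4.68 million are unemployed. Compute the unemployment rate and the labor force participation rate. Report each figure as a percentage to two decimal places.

Unemployment rate ≈ 4.38%; labor force participation rate ≈ 56.62%.

Labor force = employed + unemployed = 102.29 + 4.68 = 106.97 million.
Unemployment rate = 4.68 / 106.97 = 4.38%.
Labor force participation rate = 106.97 / 188.93 = 56.62%.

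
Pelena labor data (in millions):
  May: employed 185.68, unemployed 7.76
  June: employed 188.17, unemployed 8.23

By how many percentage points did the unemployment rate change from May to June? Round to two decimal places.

May: labor force = 185.68 + 7.76 = 193.44; u = 7.76/193.44 = 4.01%.
June: labor force = 188.17 + 8.23 = 196.40; u = 8.23/196.40 = 4.19%.
Change = 4.19% − 4.01% = +0.18 pp.

The unemployment rate changed by +0.18 percentage points.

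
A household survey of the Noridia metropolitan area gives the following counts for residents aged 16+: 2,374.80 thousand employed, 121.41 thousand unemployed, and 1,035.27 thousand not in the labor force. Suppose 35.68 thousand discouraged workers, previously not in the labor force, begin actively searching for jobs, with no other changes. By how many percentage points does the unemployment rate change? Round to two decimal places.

The unemployment rate changes by +1.34 percentage points.

Initially, labor force = 2,374.80 + 121.41 = 2,496.21 thousand, so u = 121.41/2,496.21 = 4.86%.
After the change, unemployed and labor force both rise by 35.68 → E = 2,374.80, U = 157.09, labor force = 2,531.89 thousand.
New unemployment rate = 157.09 / 2,531.89 = 6.20%.
Change = 6.20% − 4.86% = +1.34 percentage points.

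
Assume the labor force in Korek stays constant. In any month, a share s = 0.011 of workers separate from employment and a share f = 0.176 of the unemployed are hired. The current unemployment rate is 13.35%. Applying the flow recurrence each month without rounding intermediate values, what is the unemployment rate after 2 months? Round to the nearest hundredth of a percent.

Unemployment rate after two months ≈ 10.82%.

With a fixed labor force, u_{t+1} = u_t + s·(1−u_t) − f·u_t = u_t·(1−s−f) + s.
Here 1−s−f = 0.813 and s = 0.011.
u_1 = 0.133500 × 0.813 + 0.011 = 0.119535.
u_2 = 0.119535 × 0.813 + 0.011 = 0.108182.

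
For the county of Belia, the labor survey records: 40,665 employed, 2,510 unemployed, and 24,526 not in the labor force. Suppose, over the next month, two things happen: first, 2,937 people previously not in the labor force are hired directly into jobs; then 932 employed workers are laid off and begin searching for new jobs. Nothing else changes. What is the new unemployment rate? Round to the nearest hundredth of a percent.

Initially, labor force = 40,665 + 2,510 = 43,175, so u = 2,510/43,175 = 5.81%.
After the first change, employed and labor force both rise by 2,937; unemployed unchanged → E = 43,602, U = 2,510, labor force = 46,112.
After the second change, employed falls and unemployed rises by 932; labor force unchanged → E = 42,670, U = 3,442, labor force = 46,112.
New unemployment rate = 3,442 / 46,112 = 7.46%.

New unemployment rate ≈ 7.46%.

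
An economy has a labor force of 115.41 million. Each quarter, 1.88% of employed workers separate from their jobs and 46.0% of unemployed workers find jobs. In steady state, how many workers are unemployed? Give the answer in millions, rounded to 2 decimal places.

About 4.53 million are unemployed in steady state.

Steady-state unemployment rate u* = s/(s+f) = 1.88/(1.88+46.0) = 0.039265.
Unemployed = u* × labor force = 0.039265 × 115.41 ≈ 4.53 million.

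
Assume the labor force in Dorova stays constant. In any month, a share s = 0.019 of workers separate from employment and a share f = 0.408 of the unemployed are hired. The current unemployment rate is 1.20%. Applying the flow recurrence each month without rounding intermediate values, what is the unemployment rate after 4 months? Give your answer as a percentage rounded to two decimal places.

Unemployment rate after four months ≈ 4.10%.

With a fixed labor force, u_{t+1} = u_t + s·(1−u_t) − f·u_t = u_t·(1−s−f) + s.
Here 1−s−f = 0.573 and s = 0.019.
u_1 = 0.012000 × 0.573 + 0.019 = 0.025876.
u_2 = 0.025876 × 0.573 + 0.019 = 0.033827.
u_3 = 0.033827 × 0.573 + 0.019 = 0.038383.
u_4 = 0.038383 × 0.573 + 0.019 = 0.040993.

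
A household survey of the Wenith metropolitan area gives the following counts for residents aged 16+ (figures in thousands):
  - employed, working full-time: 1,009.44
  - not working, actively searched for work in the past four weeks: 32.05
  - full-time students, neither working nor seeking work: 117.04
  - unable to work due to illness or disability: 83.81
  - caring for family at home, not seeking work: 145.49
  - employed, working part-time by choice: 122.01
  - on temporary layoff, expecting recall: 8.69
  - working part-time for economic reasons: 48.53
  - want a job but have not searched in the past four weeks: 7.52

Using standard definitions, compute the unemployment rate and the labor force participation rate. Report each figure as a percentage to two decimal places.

Employed = 1,009.44 + 122.01 + 48.53 = 1,179.98 thousand (anyone who worked, including part-time for economic reasons, counts as employed).
Unemployed = 32.05 + 8.69 = 40.74 thousand (jobless and actively searching, or on temporary layoff).
Labor force = 1,179.98 + 40.74 = 1,220.72 thousand.
Not in labor force = 117.04 + 83.81 + 145.49 + 7.52 = 353.86 thousand (those not working and not actively searching are outside the labor force — including those who want a job but have given up searching).
Civilian working-age population = 1,220.72 + 353.86 = 1,574.58 thousand.
Unemployment rate = 40.74 / 1,220.72 = 3.34%.
Labor force participation rate = 1,220.72 / 1,574.58 = 77.53%.

Unemployment rate ≈ 3.34%; labor force participation rate ≈ 77.53%.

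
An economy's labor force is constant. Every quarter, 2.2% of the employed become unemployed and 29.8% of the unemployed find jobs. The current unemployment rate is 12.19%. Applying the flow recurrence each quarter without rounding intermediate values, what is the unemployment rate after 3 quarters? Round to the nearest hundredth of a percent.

With a fixed labor force, u_{t+1} = u_t + s·(1−u_t) − f·u_t = u_t·(1−s−f) + s.
Here 1−s−f = 0.680 and s = 0.022.
u_1 = 0.121900 × 0.680 + 0.022 = 0.104892.
u_2 = 0.104892 × 0.680 + 0.022 = 0.093327.
u_3 = 0.093327 × 0.680 + 0.022 = 0.085462.

Unemployment rate after three quarters ≈ 8.55%.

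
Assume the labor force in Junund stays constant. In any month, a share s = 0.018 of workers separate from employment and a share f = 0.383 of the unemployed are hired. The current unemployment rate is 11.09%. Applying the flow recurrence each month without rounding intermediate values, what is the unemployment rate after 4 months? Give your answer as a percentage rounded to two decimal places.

With a fixed labor force, u_{t+1} = u_t + s·(1−u_t) − f·u_t = u_t·(1−s−f) + s.
Here 1−s−f = 0.599 and s = 0.018.
u_1 = 0.110900 × 0.599 + 0.018 = 0.084429.
u_2 = 0.084429 × 0.599 + 0.018 = 0.068573.
u_3 = 0.068573 × 0.599 + 0.018 = 0.059075.
u_4 = 0.059075 × 0.599 + 0.018 = 0.053386.

Unemployment rate after four months ≈ 5.34%.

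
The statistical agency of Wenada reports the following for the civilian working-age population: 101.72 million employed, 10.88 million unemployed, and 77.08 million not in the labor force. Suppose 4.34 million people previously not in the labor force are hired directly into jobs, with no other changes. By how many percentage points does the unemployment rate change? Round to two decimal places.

The unemployment rate changes by −0.36 percentage points.

Initially, labor force = 101.72 + 10.88 = 112.60 million, so u = 10.88/112.60 = 9.66%.
After the change, employed and labor force both rise by 4.34; unemployed unchanged → E = 106.06, U = 10.88, labor force = 116.94 million.
New unemployment rate = 10.88 / 116.94 = 9.30%.
Change = 9.30% − 9.66% = −0.36 percentage points.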